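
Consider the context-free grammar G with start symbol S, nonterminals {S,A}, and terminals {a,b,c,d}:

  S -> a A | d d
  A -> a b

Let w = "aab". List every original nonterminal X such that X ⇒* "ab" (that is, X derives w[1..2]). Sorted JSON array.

Convert to CNF:
  S -> T0 A | T2 T2
  A -> T0 T1
  T0 -> a
  T1 -> b
  T2 -> d

CYK table (by increasing span), restricted to cells inside w[1..2]:
  cell(1,1) a: {T0}  orig:{}
  cell(2,2) b: {T1}  orig:{}
  cell(1,2) ab: {A}

Original NTs in T[1,2] deriving "ab": ["A"]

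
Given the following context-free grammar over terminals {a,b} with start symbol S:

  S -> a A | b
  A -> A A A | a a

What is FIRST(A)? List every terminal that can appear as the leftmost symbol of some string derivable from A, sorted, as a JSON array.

Compute FIRST by fixpoint:
round 1:
  A via A→a a: +{a}
  S via S→a A: +{a}
  S via S→b: +{b}
  FIRST(S)={a,b}  FIRST(A)={a}
round 2: (no change)
  FIRST(S)={a,b}  FIRST(A)={a}

FIRST(A) = ["a"]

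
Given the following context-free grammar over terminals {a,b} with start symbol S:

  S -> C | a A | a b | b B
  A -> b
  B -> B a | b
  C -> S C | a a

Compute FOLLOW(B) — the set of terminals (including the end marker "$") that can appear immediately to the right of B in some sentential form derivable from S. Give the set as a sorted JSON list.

FIRST sets, iterate to fixpoint:
[1]
  A via A→b: +{b}
  B via B→b: +{b}
  C via C→a a: +{a}
  S via S→C: +{a}
  S via S→b B: +{b}
  FIRST(S)={a,b}  FIRST(A)={b}  FIRST(B)={b}  FIRST(C)={a}
[2]
  C via C→S C: +{b}
  FIRST(S)={a,b}  FIRST(A)={b}  FIRST(B)={b}  FIRST(C)={a,b}
[3] — fixpoint
  FIRST(S)={a,b}  FIRST(A)={b}  FIRST(B)={b}  FIRST(C)={a,b}

FOLLOW iteration:
initialize: $ ∈ FOLLOW(S)
pass 1:
  B→B a: FOLLOW(B) ⊇ FIRST(a) = {a}; new: +{a}
  C→S C: FOLLOW(S) ⊇ FIRST(C) = {a,b}; new: +{a,b}
  S→C: FOLLOW(C) ⊇ FOLLOW(S) ⊇ {$,a,b}; new: +{$,a,b}
  S→a A: FOLLOW(A) ⊇ FOLLOW(S) ⊇ {$,a,b}; new: +{$,a,b}
  S→b B: FOLLOW(B) ⊇ FOLLOW(S) ⊇ {$,a,b}; new: +{$,b}
  FOLLOW[S]={$,a,b}  FOLLOW[A]={$,a,b}  FOLLOW[B]={$,a,b}  FOLLOW[C]={$,a,b}
pass 2: (no change)
  FOLLOW[S]={$,a,b}  FOLLOW[A]={$,a,b}  FOLLOW[B]={$,a,b}  FOLLOW[C]={$,a,b}

FOLLOW(B) = ["$", "a", "b"]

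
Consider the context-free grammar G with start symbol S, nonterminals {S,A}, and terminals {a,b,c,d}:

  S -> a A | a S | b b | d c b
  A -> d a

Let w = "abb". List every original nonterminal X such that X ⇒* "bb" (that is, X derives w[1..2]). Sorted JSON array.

Convert to CNF:
  S -> T0 X4 | T1 A | T1 S | T2 T2
  A -> T0 T1
  T0 -> d
  T1 -> a
  T2 -> b
  T3 -> c
  X4 -> T3 T2

CYK fill, restricted to cells inside w[1..2]:
  cell(1,1) b: {T2}  orig:{}
  cell(2,2) b: {T2}  orig:{}
  cell(1,2) bb: {S}

Original NTs in T[1,2] deriving "bb": ["S"]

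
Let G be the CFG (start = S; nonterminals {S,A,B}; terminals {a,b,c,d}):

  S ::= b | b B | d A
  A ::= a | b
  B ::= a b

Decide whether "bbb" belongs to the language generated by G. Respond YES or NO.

CNF form of G:
  S -> T1 B | T2 A | b
  A -> a | b
  B -> T0 T1
  T0 -> a
  T1 -> b
  T2 -> d

CYK fill:
  cell(0,0) b: {A,S,T1}  orig:{A,S}
  cell(1,1) b: {A,S,T1}  orig:{A,S}
  cell(2,2) b: {A,S,T1}  orig:{A,S}
  cell(0,1) bb: ∅
  cell(1,2) bb: ∅
  cell(0,2) bbb: ∅

S ∉ T[0,2] ⇒ NO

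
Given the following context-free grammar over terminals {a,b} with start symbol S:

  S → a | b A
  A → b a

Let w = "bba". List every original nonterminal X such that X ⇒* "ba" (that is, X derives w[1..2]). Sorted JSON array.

Convert to CNF:
  S -> T0 A | a
  A -> T0 T1
  T0 -> b
  T1 -> a

CYK table (by increasing span), restricted to cells inside w[1..2]:
  [1..1]={T0}  "b"  orig:{}
  [2..2]={S,T1}  "a"  orig:{S}
  [1..2]={A}  "ba"

Original NTs in T[1,2] deriving "ba": ["A"]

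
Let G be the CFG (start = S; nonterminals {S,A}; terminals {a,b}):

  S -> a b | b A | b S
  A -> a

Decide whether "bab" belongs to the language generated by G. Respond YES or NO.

CNF form of G:
  S -> T0 T1 | T1 A | T1 S
  A -> a
  T0 -> a
  T1 -> b

CYK fill:
  T[0,0] 'b' = {T1}  orig:{}
  T[1,1] 'a' = {A,T0}  orig:{A}
  T[2,2] 'b' = {T1}  orig:{}
  T[0,1] 'ba' = {S}
  T[1,2] 'ab' = {S}
  T[0,2] 'bab' = {S}

S ∈ T[0,2] ⇒ YES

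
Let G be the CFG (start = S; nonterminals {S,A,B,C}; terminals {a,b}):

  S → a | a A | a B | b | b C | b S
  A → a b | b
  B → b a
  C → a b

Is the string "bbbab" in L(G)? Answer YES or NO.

Convert to CNF:
  S -> T0 A | T0 B | T1 C | T1 S | a | b
  A -> T0 T1 | b
  B -> T1 T0
  C -> T0 T1
  T0 -> a
  T1 -> b

Fill CYK table bottom-up:
  cell(0,0) b: {A,S,T1}  orig:{A,S}
  cell(1,1) b: {A,S,T1}  orig:{A,S}
  cell(2,2) b: {A,S,T1}  orig:{A,S}
  cell(3,3) a: {S,T0}  orig:{S}
  cell(4,4) b: {A,S,T1}  orig:{A,S}
  cell(0,1) bb: {S}
  cell(1,2) bb: {S}
  cell(2,3) ba: {B,S}
  cell(3,4) ab: {A,C,S}
  cell(0,2) bbb: {S}
  cell(1,3) bba: {S}
  cell(2,4) bab: {S}
  cell(0,3) bbba: {S}
  cell(1,4) bbab: {S}
  cell(0,4) bbbab: {S}

S ∈ T[0,4] ⇒ YES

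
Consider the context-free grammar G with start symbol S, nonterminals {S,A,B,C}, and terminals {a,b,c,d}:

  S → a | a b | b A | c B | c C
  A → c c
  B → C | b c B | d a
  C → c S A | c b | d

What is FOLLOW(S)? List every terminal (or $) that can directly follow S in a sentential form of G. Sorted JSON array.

Compute FIRST by fixpoint:
iter 1:
  A via A→c c: +{c}
  B via B→b c B: +{b}
  B via B→d a: +{d}
  C via C→c S A: +{c}
  C via C→d: +{d}
  S via S→a: +{a}
  S via S→b A: +{b}
  S via S→c B: +{c}
  S: {a,b,c}  A: {c}  B: {b,d}  C: {c,d}
iter 2:
  B via B→C: +{c}
  S: {a,b,c}  A: {c}  B: {b,c,d}  C: {c,d}
iter 3: — fixpoint
  S: {a,b,c}  A: {c}  B: {b,c,d}  C: {c,d}

Compute FOLLOW by fixpoint:
FOLLOW(S) := {$}
pass 1:
  C→c S A: FOLLOW(S) ⊇ FIRST(A) = {c}; new: +{c}
  S→b A: FOLLOW(A) ⊇ FOLLOW(S) ⊇ {$,c}; new: +{$,c}
  S→c B: FOLLOW(B) ⊇ FOLLOW(S) ⊇ {$,c}; new: +{$,c}
  S→c C: FOLLOW(C) ⊇ FOLLOW(S) ⊇ {$,c}; new: +{$,c}
  S: {$,c}  A: {$,c}  B: {$,c}  C: {$,c}
pass 2: done
  S: {$,c}  A: {$,c}  B: {$,c}  C: {$,c}

FOLLOW(S) = ["$", "c"]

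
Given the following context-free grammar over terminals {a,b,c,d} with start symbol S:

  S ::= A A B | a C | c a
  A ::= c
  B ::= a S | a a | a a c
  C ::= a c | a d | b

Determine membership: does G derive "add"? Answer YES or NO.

CNF form of G:
  S -> A X4 | T0 C | T1 T0
  A -> c
  B -> T0 S | T0 T0 | T0 X3
  C -> T0 T1 | T0 T2 | b
  T0 -> a
  T1 -> c
  T2 -> d
  X3 -> T0 T1
  X4 -> A B

CYK table (by increasing span):
  T[0,0] 'a' = {T0}  orig:{}
  T[1,1] 'd' = {T2}  orig:{}
  T[2,2] 'd' = {T2}  orig:{}
  T[0,1] 'ad' = {C}
  T[1,2] 'dd' = ∅
  T[0,2] 'add' = ∅

S ∉ T[0,2] ⇒ NO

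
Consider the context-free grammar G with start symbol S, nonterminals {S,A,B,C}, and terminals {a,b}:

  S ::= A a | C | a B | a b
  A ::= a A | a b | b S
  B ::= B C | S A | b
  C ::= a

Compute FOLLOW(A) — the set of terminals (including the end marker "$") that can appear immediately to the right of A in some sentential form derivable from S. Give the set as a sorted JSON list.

FIRST iteration:
pass 1:
  A via A→a A: +{a}
  A via A→b S: +{b}
  B via B→b: +{b}
  C via C→a: +{a}
  S via S→A a: +{a,b}
  FIRST(S)={a,b}  FIRST(A)={a,b}  FIRST(B)={b}  FIRST(C)={a}
pass 2:
  B via B→S A: +{a}
  FIRST(S)={a,b}  FIRST(A)={a,b}  FIRST(B)={a,b}  FIRST(C)={a}
pass 3: (stable)
  FIRST(S)={a,b}  FIRST(A)={a,b}  FIRST(B)={a,b}  FIRST(C)={a}

FOLLOW iteration:
initialize: $ ∈ FOLLOW(S)
[1]
  B→B C: FOLLOW(B) ⊇ FIRST(C) = {a}; new: +{a}
  B→B C: FOLLOW(C) ⊇ FOLLOW(B) ⊇ {a}; new: +{a}
  B→S A: FOLLOW(S) ⊇ FIRST(A) = {a,b}; new: +{a,b}
  B→S A: FOLLOW(A) ⊇ FOLLOW(B) ⊇ {a}; new: +{a}
  S→C: FOLLOW(C) ⊇ FOLLOW(S) ⊇ {$,a,b}; new: +{$,b}
  S→a B: FOLLOW(B) ⊇ FOLLOW(S) ⊇ {$,a,b}; new: +{$,b}
  FOLLOW[S]={$,a,b}  FOLLOW[A]={a}  FOLLOW[B]={$,a,b}  FOLLOW[C]={$,a,b}
[2]
  B→S A: FOLLOW(A) ⊇ FOLLOW(B) ⊇ {$,a,b}; new: +{$,b}
  FOLLOW[S]={$,a,b}  FOLLOW[A]={$,a,b}  FOLLOW[B]={$,a,b}  FOLLOW[C]={$,a,b}
[3] (no change)
  FOLLOW[S]={$,a,b}  FOLLOW[A]={$,a,b}  FOLLOW[B]={$,a,b}  FOLLOW[C]={$,a,b}

FOLLOW(A) = ["$", "a", "b"]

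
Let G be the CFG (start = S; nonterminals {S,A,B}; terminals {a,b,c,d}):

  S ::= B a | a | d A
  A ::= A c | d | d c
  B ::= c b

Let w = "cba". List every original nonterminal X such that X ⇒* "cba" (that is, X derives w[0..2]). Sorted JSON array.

Convert to CNF:
  S -> B T3 | T1 A | a
  A -> A T0 | T1 T0 | d
  B -> T0 T2
  T0 -> c
  T1 -> d
  T2 -> b
  T3 -> a

Fill CYK table bottom-up — only the sub-triangle for w[0..2]:
  [0..0]={T0}  "c"  orig:{}
  [1..1]={T2}  "b"  orig:{}
  [2..2]={S,T3}  "a"  orig:{S}
  [0..1]={B}  "cb"
  [1..2]=∅  "ba"
  [0..2]={S}  "cba"

Original NTs in T[0,2] deriving "cba": ["S"]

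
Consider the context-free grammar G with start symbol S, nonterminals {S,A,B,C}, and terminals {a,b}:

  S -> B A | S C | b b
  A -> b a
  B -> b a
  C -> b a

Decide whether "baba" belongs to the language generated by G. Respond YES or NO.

CNF form of G:
  S -> B A | S C | T0 T0
  A -> T0 T1
  B -> T0 T1
  C -> T0 T1
  T0 -> b
  T1 -> a

CYK table (by increasing span):
  cell(0,0) b: {T0}  orig:{}
  cell(1,1) a: {T1}  orig:{}
  cell(2,2) b: {T0}  orig:{}
  cell(3,3) a: {T1}  orig:{}
  cell(0,1) ba: {A,B,C}
  cell(1,2) ab: ∅
  cell(2,3) ba: {A,B,C}
  cell(0,2) bab: ∅
  cell(1,3) aba: ∅
  cell(0,3) baba: {S}

S ∈ T[0,3] ⇒ YES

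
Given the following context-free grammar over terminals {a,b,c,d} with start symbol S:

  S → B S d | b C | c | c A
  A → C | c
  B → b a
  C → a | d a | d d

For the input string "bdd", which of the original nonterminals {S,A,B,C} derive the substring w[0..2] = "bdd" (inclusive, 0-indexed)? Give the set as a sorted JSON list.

Convert to CNF:
  S -> B X4 | T2 C | T3 A | c
  A -> T0 T0 | T0 T1 | a | c
  B -> T2 T1
  C -> T0 T0 | T0 T1 | a
  T0 -> d
  T1 -> a
  T2 -> b
  T3 -> c
  X4 -> S T0

Fill CYK table bottom-up — only the sub-triangle for w[0..2]:
  cell(0,0) b: {T2}  orig:{}
  cell(1,1) d: {T0}  orig:{}
  cell(2,2) d: {T0}  orig:{}
  cell(0,1) bd: ∅
  cell(1,2) dd: {A,C}
  cell(0,2) bdd: {S}

Original NTs in T[0,2] deriving "bdd": ["S"]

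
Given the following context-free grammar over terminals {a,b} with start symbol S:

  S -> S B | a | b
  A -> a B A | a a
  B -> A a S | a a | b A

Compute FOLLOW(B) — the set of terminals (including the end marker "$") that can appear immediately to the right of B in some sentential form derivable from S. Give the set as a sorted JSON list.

Compute FIRST by fixpoint:
round 1:
  A via A→a B A: +{a}
  B via B→A a S: +{a}
  B via B→b A: +{b}
  S via S→a: +{a}
  S via S→b: +{b}
  FIRST[S]={a,b}  FIRST[A]={a}  FIRST[B]={a,b}
round 2: — fixpoint
  FIRST[S]={a,b}  FIRST[A]={a}  FIRST[B]={a,b}

FOLLOW iteration:
FOLLOW(S) := {$}
round 1:
  A→a B A: FOLLOW(B) ⊇ FIRST(A) = {a}; new: +{a}
  B→A a S: FOLLOW(A) ⊇ FIRST(a) = {a}; new: +{a}
  B→A a S: FOLLOW(S) ⊇ FOLLOW(B) ⊇ {a}; new: +{a}
  S→S B: FOLLOW(S) ⊇ FIRST(B) = {a,b}; new: +{b}
  S→S B: FOLLOW(B) ⊇ FOLLOW(S) ⊇ {$,a,b}; new: +{$,b}
  FOLLOW[S]={$,a,b}  FOLLOW[A]={a}  FOLLOW[B]={$,a,b}
round 2:
  B→b A: FOLLOW(A) ⊇ FOLLOW(B) ⊇ {$,a,b}; new: +{$,b}
  FOLLOW[S]={$,a,b}  FOLLOW[A]={$,a,b}  FOLLOW[B]={$,a,b}
round 3: — fixpoint
  FOLLOW[S]={$,a,b}  FOLLOW[A]={$,a,b}  FOLLOW[B]={$,a,b}

FOLLOW(B) = ["$", "a", "b"]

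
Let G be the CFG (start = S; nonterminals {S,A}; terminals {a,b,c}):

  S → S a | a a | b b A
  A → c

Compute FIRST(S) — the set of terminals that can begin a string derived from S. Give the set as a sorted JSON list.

Compute FIRST by fixpoint:
iter 1:
  A via A→c: +{c}
  S via S→a a: +{a}
  S via S→b b A: +{b}
  FIRST(S)={a,b}  FIRST(A)={c}
iter 2: done
  FIRST(S)={a,b}  FIRST(A)={c}

FIRST(S) = ["a", "b"]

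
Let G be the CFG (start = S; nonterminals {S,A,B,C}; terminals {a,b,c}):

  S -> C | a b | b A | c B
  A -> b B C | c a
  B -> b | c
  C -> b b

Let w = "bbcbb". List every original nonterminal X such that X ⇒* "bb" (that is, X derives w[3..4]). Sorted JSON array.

CNF form of G:
  S -> T0 A | T0 T0 | T1 B | T2 T0
  A -> T0 X3 | T1 T2
  B -> b | c
  C -> T0 T0
  T0 -> b
  T1 -> c
  T2 -> a
  X3 -> B C

Fill CYK table bottom-up (cells [i..j] with 3 ≤ i ≤ j ≤ 4 only):
  [3..3]={B,T0}  "b"  orig:{B}
  [4..4]={B,T0}  "b"  orig:{B}
  [3..4]={C,S}  "bb"

Original NTs in T[3,4] deriving "bb": ["C", "S"]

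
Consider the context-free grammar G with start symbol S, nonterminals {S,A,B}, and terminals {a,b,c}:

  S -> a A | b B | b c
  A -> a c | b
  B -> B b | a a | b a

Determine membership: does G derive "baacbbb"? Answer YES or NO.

Convert to CNF:
  S -> T0 A | T2 B | T2 T1
  A -> T0 T1 | b
  B -> B T2 | T0 T0 | T2 T0
  T0 -> a
  T1 -> c
  T2 -> b

CYK table (by increasing span):
  T[0,0] 'b' = {A,T2}  orig:{A}
  T[1,1] 'a' = {T0}  orig:{}
  T[2,2] 'a' = {T0}  orig:{}
  T[3,3] 'c' = {T1}  orig:{}
  T[4,4] 'b' = {A,T2}  orig:{A}
  T[5,5] 'b' = {A,T2}  orig:{A}
  T[6,6] 'b' = {A,T2}  orig:{A}
  T[0,1] 'ba' = {B}
  T[1,2] 'aa' = {B}
  T[2,3] 'ac' = {A}
  T[3,4] 'cb' = ∅
  T[4,5] 'bb' = ∅
  T[5,6] 'bb' = ∅
  T[0,2] 'baa' = {S}
  T[1,3] 'aac' = {S}
  T[2,4] 'acb' = ∅
  T[3,5] 'cbb' = ∅
  T[4,6] 'bbb' = ∅
  T[0,3] 'baac' = ∅
  T[1,4] 'aacb' = ∅
  T[2,5] 'acbb' = ∅
  T[3,6] 'cbbb' = ∅
  T[0,4] 'baacb' = ∅
  T[1,5] 'aacbb' = ∅
  T[2,6] 'acbbb' = ∅
  T[0,5] 'baacbb' = ∅
  T[1,6] 'aacbbb' = ∅
  T[0,6] 'baacbbb' = ∅

S ∉ T[0,6] ⇒ NO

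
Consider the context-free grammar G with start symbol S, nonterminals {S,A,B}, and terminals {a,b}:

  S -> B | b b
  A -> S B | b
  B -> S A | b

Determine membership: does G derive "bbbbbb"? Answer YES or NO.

Convert to CNF:
  S -> S A | T0 T0 | b
  A -> S B | b
  B -> S A | b
  T0 -> b

CYK table (by increasing span):
  T[0,0] 'b' = {A,B,S,T0}  orig:{A,B,S}
  T[1,1] 'b' = {A,B,S,T0}  orig:{A,B,S}
  T[2,2] 'b' = {A,B,S,T0}  orig:{A,B,S}
  T[3,3] 'b' = {A,B,S,T0}  orig:{A,B,S}
  T[4,4] 'b' = {A,B,S,T0}  orig:{A,B,S}
  T[5,5] 'b' = {A,B,S,T0}  orig:{A,B,S}
  T[0,1] 'bb' = {A,B,S}
  T[1,2] 'bb' = {A,B,S}
  T[2,3] 'bb' = {A,B,S}
  T[3,4] 'bb' = {A,B,S}
  T[4,5] 'bb' = {A,B,S}
  T[0,2] 'bbb' = {A,B,S}
  T[1,3] 'bbb' = {A,B,S}
  T[2,4] 'bbb' = {A,B,S}
  T[3,5] 'bbb' = {A,B,S}
  T[0,3] 'bbbb' = {A,B,S}
  T[1,4] 'bbbb' = {A,B,S}
  T[2,5] 'bbbb' = {A,B,S}
  T[0,4] 'bbbbb' = {A,B,S}
  T[1,5] 'bbbbb' = {A,B,S}
  T[0,5] 'bbbbbb' = {A,B,S}

S ∈ T[0,5] ⇒ YES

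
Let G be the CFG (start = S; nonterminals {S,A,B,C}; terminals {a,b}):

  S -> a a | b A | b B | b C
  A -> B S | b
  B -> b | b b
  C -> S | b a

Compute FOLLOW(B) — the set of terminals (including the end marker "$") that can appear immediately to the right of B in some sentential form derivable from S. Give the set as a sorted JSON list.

FIRST sets, iterate to fixpoint:
round 1:
  A via A→b: +{b}
  B via B→b: +{b}
  C via C→b a: +{b}
  S via S→a a: +{a}
  S via S→b A: +{b}
  FIRST[S]={a,b}  FIRST[A]={b}  FIRST[B]={b}  FIRST[C]={b}
round 2:
  C via C→S: +{a}
  FIRST[S]={a,b}  FIRST[A]={b}  FIRST[B]={b}  FIRST[C]={a,b}
round 3: done
  FIRST[S]={a,b}  FIRST[A]={b}  FIRST[B]={b}  FIRST[C]={a,b}

FOLLOW sets:
seed FOLLOW(S) with $
round 1:
  A→B S: FOLLOW(B) ⊇ FIRST(S) = {a,b}; new: +{a,b}
  S→b A: FOLLOW(A) ⊇ FOLLOW(S) ⊇ {$}; new: +{$}
  S→b B: FOLLOW(B) ⊇ FOLLOW(S) ⊇ {$}; new: +{$}
  S→b C: FOLLOW(C) ⊇ FOLLOW(S) ⊇ {$}; new: +{$}
  FOLLOW[S]={$}  FOLLOW[A]={$}  FOLLOW[B]={$,a,b}  FOLLOW[C]={$}
round 2: (no change)
  FOLLOW[S]={$}  FOLLOW[A]={$}  FOLLOW[B]={$,a,b}  FOLLOW[C]={$}

FOLLOW(B) = ["$", "a", "b"]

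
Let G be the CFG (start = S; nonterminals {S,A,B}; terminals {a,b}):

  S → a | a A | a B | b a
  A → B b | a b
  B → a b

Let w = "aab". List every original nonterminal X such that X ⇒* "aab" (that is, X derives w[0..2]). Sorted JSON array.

CNF form of G:
  S -> T0 T1 | T1 A | T1 B | a
  A -> B T0 | T1 T0
  B -> T1 T0
  T0 -> b
  T1 -> a

CYK table (by increasing span) (cells [i..j] with 0 ≤ i ≤ j ≤ 2 only):
  [0..0]={S,T1}  "a"  orig:{S}
  [1..1]={S,T1}  "a"  orig:{S}
  [2..2]={T0}  "b"  orig:{}
  [0..1]=∅  "aa"
  [1..2]={A,B}  "ab"
  [0..2]={S}  "aab"

Original NTs in T[0,2] deriving "aab": ["S"]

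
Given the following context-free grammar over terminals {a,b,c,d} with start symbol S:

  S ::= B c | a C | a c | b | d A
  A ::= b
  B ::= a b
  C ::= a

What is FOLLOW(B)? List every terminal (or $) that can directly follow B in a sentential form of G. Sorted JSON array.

Compute FIRST by fixpoint:
iter 1:
  A via A→b: +{b}
  B via B→a b: +{a}
  C via C→a: +{a}
  S via S→B c: +{a}
  S via S→b: +{b}
  S via S→d A: +{d}
  S: {a,b,d}  A: {b}  B: {a}  C: {a}
iter 2: (stable)
  S: {a,b,d}  A: {b}  B: {a}  C: {a}

Compute FOLLOW by fixpoint:
initialize: $ ∈ FOLLOW(S)
[1]
  S→B c: FOLLOW(B) ⊇ FIRST(c) = {c}; new: +{c}
  S→a C: FOLLOW(C) ⊇ FOLLOW(S) ⊇ {$}; new: +{$}
  S→d A: FOLLOW(A) ⊇ FOLLOW(S) ⊇ {$}; new: +{$}
  FOLLOW(S)={$}  FOLLOW(A)={$}  FOLLOW(B)={c}  FOLLOW(C)={$}
[2] (no change)
  FOLLOW(S)={$}  FOLLOW(A)={$}  FOLLOW(B)={c}  FOLLOW(C)={$}

FOLLOW(B) = ["c"]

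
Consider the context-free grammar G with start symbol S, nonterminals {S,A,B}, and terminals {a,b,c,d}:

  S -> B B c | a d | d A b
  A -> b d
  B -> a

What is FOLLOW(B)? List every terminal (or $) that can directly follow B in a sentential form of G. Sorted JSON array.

FIRST sets, iterate to fixpoint:
round 1:
  A via A→b d: +{b}
  B via B→a: +{a}
  S via S→B B c: +{a}
  S via S→d A b: +{d}
  FIRST[S]={a,d}  FIRST[A]={b}  FIRST[B]={a}
round 2: (stable)
  FIRST[S]={a,d}  FIRST[A]={b}  FIRST[B]={a}

FOLLOW sets:
initialize: $ ∈ FOLLOW(S)
[1]
  S→B B c: FOLLOW(B) ⊇ FIRST(B) = {a}; new: +{a}
  S→B B c: FOLLOW(B) ⊇ FIRST(c) = {c}; new: +{c}
  S→d A b: FOLLOW(A) ⊇ FIRST(b) = {b}; new: +{b}
  FOLLOW[S]={$}  FOLLOW[A]={b}  FOLLOW[B]={a,c}
[2] done
  FOLLOW[S]={$}  FOLLOW[A]={b}  FOLLOW[B]={a,c}

FOLLOW(B) = ["a", "c"]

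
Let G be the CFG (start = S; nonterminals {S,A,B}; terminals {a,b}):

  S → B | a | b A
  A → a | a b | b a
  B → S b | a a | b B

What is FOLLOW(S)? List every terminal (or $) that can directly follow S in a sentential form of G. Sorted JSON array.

Compute FIRST by fixpoint:
pass 1:
  A via A→a: +{a}
  A via A→b a: +{b}
  B via B→a a: +{a}
  B via B→b B: +{b}
  S via S→B: +{a,b}
  FIRST(S)={a,b}  FIRST(A)={a,b}  FIRST(B)={a,b}
pass 2: (no change)
  FIRST(S)={a,b}  FIRST(A)={a,b}  FIRST(B)={a,b}

FOLLOW sets:
seed FOLLOW(S) with $
round 1:
  B→S b: FOLLOW(S) ⊇ FIRST(b) = {b}; new: +{b}
  S→B: FOLLOW(B) ⊇ FOLLOW(S) ⊇ {$,b}; new: +{$,b}
  S→b A: FOLLOW(A) ⊇ FOLLOW(S) ⊇ {$,b}; new: +{$,b}
  FOLLOW[S]={$,b}  FOLLOW[A]={$,b}  FOLLOW[B]={$,b}
round 2: (stable)
  FOLLOW[S]={$,b}  FOLLOW[A]={$,b}  FOLLOW[B]={$,b}

FOLLOW(S) = ["$", "b"]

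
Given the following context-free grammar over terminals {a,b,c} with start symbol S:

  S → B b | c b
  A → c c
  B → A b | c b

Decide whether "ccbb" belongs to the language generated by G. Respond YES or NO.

Convert to CNF:
  S -> B T1 | T0 T1
  A -> T0 T0
  B -> A T1 | T0 T1
  T0 -> c
  T1 -> b

CYK table (by increasing span):
  T[0,0] 'c' = {T0}  orig:{}
  T[1,1] 'c' = {T0}  orig:{}
  T[2,2] 'b' = {T1}  orig:{}
  T[3,3] 'b' = {T1}  orig:{}
  T[0,1] 'cc' = {A}
  T[1,2] 'cb' = {B,S}
  T[2,3] 'bb' = ∅
  T[0,2] 'ccb' = {B}
  T[1,3] 'cbb' = {S}
  T[0,3] 'ccbb' = {S}

S ∈ T[0,3] ⇒ YES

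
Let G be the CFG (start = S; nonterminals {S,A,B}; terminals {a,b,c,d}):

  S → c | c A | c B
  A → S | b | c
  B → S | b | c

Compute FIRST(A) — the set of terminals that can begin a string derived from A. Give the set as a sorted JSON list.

FIRST sets, iterate to fixpoint:
[1]
  A via A→b: +{b}
  A via A→c: +{c}
  B via B→b: +{b}
  B via B→c: +{c}
  S via S→c: +{c}
  FIRST(S)={c}  FIRST(A)={b,c}  FIRST(B)={b,c}
[2] — fixpoint
  FIRST(S)={c}  FIRST(A)={b,c}  FIRST(B)={b,c}

FIRST(A) = ["b", "c"]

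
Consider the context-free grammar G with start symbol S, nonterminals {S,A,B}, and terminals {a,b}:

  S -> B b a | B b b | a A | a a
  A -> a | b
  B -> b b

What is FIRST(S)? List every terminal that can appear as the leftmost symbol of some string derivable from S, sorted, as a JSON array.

FIRST sets, iterate to fixpoint:
iter 1:
  A via A→a: +{a}
  A via A→b: +{b}
  B via B→b b: +{b}
  S via S→B b a: +{b}
  S via S→a A: +{a}
  FIRST(S)={a,b}  FIRST(A)={a,b}  FIRST(B)={b}
iter 2: done
  FIRST(S)={a,b}  FIRST(A)={a,b}  FIRST(B)={b}

FIRST(S) = ["a", "b"]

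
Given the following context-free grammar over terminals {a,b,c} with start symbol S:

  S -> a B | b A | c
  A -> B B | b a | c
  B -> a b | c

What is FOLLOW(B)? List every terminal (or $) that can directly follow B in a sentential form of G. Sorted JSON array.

FIRST sets, iterate to fixpoint:
iter 1:
  A via A→b a: +{b}
  A via A→c: +{c}
  B via B→a b: +{a}
  B via B→c: +{c}
  S via S→a B: +{a}
  S via S→b A: +{b}
  S via S→c: +{c}
  S: {a,b,c}  A: {b,c}  B: {a,c}
iter 2:
  A via A→B B: +{a}
  S: {a,b,c}  A: {a,b,c}  B: {a,c}
iter 3: done
  S: {a,b,c}  A: {a,b,c}  B: {a,c}

FOLLOW sets:
seed FOLLOW(S) with $
round 1:
  A→B B: FOLLOW(B) ⊇ FIRST(B) = {a,c}; new: +{a,c}
  S→a B: FOLLOW(B) ⊇ FOLLOW(S) ⊇ {$}; new: +{$}
  S→b A: FOLLOW(A) ⊇ FOLLOW(S) ⊇ {$}; new: +{$}
  FOLLOW[S]={$}  FOLLOW[A]={$}  FOLLOW[B]={$,a,c}
round 2: — fixpoint
  FOLLOW[S]={$}  FOLLOW[A]={$}  FOLLOW[B]={$,a,c}

FOLLOW(B) = ["$", "a", "c"]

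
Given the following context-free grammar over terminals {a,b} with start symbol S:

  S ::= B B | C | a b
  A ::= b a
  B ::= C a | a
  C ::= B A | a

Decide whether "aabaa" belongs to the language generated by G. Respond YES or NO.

CNF form of G:
  S -> B A | B B | T1 T0 | a
  A -> T0 T1
  B -> C T1 | a
  C -> B A | a
  T0 -> b
  T1 -> a

CYK fill:
  [0..0]={B,C,S,T1}  "a"  orig:{B,C,S}
  [1..1]={B,C,S,T1}  "a"  orig:{B,C,S}
  [2..2]={T0}  "b"  orig:{}
  [3..3]={B,C,S,T1}  "a"  orig:{B,C,S}
  [4..4]={B,C,S,T1}  "a"  orig:{B,C,S}
  [0..1]={B,S}  "aa"
  [1..2]={S}  "ab"
  [2..3]={A}  "ba"
  [3..4]={B,S}  "aa"
  [0..2]=∅  "aab"
  [1..3]={C,S}  "aba"
  [2..4]=∅  "baa"
  [0..3]={C,S}  "aaba"
  [1..4]={B}  "abaa"
  [0..4]={B,S}  "aabaa"

S ∈ T[0,4] ⇒ YES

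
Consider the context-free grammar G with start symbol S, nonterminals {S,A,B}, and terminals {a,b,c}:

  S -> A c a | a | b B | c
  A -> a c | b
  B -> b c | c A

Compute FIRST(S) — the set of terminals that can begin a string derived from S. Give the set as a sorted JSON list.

FIRST iteration:
round 1:
  A via A→a c: +{a}
  A via A→b: +{b}
  B via B→b c: +{b}
  B via B→c A: +{c}
  S via S→A c a: +{a,b}
  S via S→c: +{c}
  S: {a,b,c}  A: {a,b}  B: {b,c}
round 2: (stable)
  S: {a,b,c}  A: {a,b}  B: {b,c}

FIRST(S) = ["a", "b", "c"]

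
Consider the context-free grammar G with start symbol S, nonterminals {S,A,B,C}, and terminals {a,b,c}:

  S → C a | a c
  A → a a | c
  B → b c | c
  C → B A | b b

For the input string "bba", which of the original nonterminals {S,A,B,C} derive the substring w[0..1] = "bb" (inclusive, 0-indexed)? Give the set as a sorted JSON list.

Convert to CNF:
  S -> C T0 | T0 T2
  A -> T0 T0 | c
  B -> T1 T2 | c
  C -> B A | T1 T1
  T0 -> a
  T1 -> b
  T2 -> c

CYK fill, restricted to cells inside w[0..1]:
  [0..0]={T1}  "b"  orig:{}
  [1..1]={T1}  "b"  orig:{}
  [0..1]={C}  "bb"

Original NTs in T[0,1] deriving "bb": ["C"]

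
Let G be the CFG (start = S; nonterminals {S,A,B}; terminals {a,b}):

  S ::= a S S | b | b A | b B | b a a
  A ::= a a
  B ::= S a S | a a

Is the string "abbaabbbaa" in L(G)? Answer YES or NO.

CNF form of G:
  S -> T0 X3 | T1 A | T1 B | T1 X4 | b
  A -> T0 T0
  B -> S X2 | T0 T0
  T0 -> a
  T1 -> b
  X2 -> T0 S
  X3 -> S S
  X4 -> T0 T0

CYK fill:
  [0..0]={T0}  "a"  orig:{}
  [1..1]={S,T1}  "b"  orig:{S}
  [2..2]={S,T1}  "b"  orig:{S}
  [3..3]={T0}  "a"  orig:{}
  [4..4]={T0}  "a"  orig:{}
  [5..5]={S,T1}  "b"  orig:{S}
  [6..6]={S,T1}  "b"  orig:{S}
  [7..7]={S,T1}  "b"  orig:{S}
  [8..8]={T0}  "a"  orig:{}
  [9..9]={T0}  "a"  orig:{}
  [0..1]={X2}  "ab"  orig:{}
  [1..2]={X3}  "bb"  orig:{}
  [2..3]=∅  "ba"
  [3..4]={A,B,X4}  "aa"  orig:{A,B}
  [4..5]={X2}  "ab"  orig:{}
  [5..6]={X3}  "bb"  orig:{}
  [6..7]={X3}  "bb"  orig:{}
  [7..8]=∅  "ba"
  [8..9]={A,B,X4}  "aa"  orig:{A,B}
  [0..2]={S}  "abb"
  [1..3]=∅  "bba"
  [2..4]={S}  "baa"
  [3..5]=∅  "aab"
  [4..6]={S}  "abb"
  [5..7]=∅  "bbb"
  [6..8]=∅  "bba"
  [7..9]={S}  "baa"
  [0..3]=∅  "abba"
  [1..4]={X3}  "bbaa"  orig:{}
  [2..5]={X3}  "baab"  orig:{}
  [3..6]={X2}  "aabb"  orig:{}
  [4..7]={X3}  "abbb"  orig:{}
  [5..8]=∅  "bbba"
  [6..9]={X3}  "bbaa"  orig:{}
  [0..4]={S}  "abbaa"
  [1..5]=∅  "bbaab"
  [2..6]={B}  "baabb"
  [3..7]={S}  "aabbb"
  [4..8]=∅  "abbba"
  [5..9]=∅  "bbbaa"
  [0..5]={X3}  "abbaab"  orig:{}
  [1..6]={S}  "bbaabb"
  [2..7]={X3}  "baabbb"  orig:{}
  [3..8]=∅  "aabbba"
  [4..9]={X3}  "abbbaa"  orig:{}
  [0..6]={B,X2}  "abbaabb"  orig:{B}
  [1..7]={X3}  "bbaabbb"  orig:{}
  [2..8]=∅  "baabbba"
  [3..9]={S}  "aabbbaa"
  [0..7]={S,X3}  "abbaabbb"  orig:{S}
  [1..8]=∅  "bbaabbba"
  [2..9]={X3}  "baabbbaa"  orig:{}
  [0..8]=∅  "abbaabbba"
  [1..9]={X3}  "bbaabbbaa"  orig:{}
  [0..9]={S,X3}  "abbaabbbaa"  orig:{S}

S ∈ T[0,9] ⇒ YES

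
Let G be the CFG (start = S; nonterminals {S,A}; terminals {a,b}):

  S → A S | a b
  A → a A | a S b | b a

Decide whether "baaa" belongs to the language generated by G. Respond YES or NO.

CNF form of G:
  S -> A S | T0 T1
  A -> T0 A | T0 X2 | T1 T0
  T0 -> a
  T1 -> b
  X2 -> S T1

CYK table (by increasing span):
  T[0,0] 'b' = {T1}  orig:{}
  T[1,1] 'a' = {T0}  orig:{}
  T[2,2] 'a' = {T0}  orig:{}
  T[3,3] 'a' = {T0}  orig:{}
  T[0,1] 'ba' = {A}
  T[1,2] 'aa' = ∅
  T[2,3] 'aa' = ∅
  T[0,2] 'baa' = ∅
  T[1,3] 'aaa' = ∅
  T[0,3] 'baaa' = ∅

S ∉ T[0,3] ⇒ NO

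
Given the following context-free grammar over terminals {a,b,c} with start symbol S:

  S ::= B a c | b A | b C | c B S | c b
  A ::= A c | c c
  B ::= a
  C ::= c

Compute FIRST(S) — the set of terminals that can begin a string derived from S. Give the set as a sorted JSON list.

FIRST iteration:
round 1:
  A via A→c c: +{c}
  B via B→a: +{a}
  C via C→c: +{c}
  S via S→B a c: +{a}
  S via S→b A: +{b}
  S via S→c B S: +{c}
  S: {a,b,c}  A: {c}  B: {a}  C: {c}
round 2: — fixpoint
  S: {a,b,c}  A: {c}  B: {a}  C: {c}

FIRST(S) = ["a", "b", "c"]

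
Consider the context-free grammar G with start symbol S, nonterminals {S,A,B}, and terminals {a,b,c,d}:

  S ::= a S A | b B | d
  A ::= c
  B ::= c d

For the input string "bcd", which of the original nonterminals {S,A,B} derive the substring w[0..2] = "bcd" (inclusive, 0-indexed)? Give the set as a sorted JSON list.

CNF form of G:
  S -> T2 X4 | T3 B | d
  A -> c
  B -> T0 T1
  T0 -> c
  T1 -> d
  T2 -> a
  T3 -> b
  X4 -> S A

CYK table (by increasing span) (cells [i..j] with 0 ≤ i ≤ j ≤ 2 only):
  cell(0,0) b: {T3}  orig:{}
  cell(1,1) c: {A,T0}  orig:{A}
  cell(2,2) d: {S,T1}  orig:{S}
  cell(0,1) bc: ∅
  cell(1,2) cd: {B}
  cell(0,2) bcd: {S}

Original NTs in T[0,2] deriving "bcd": ["S"]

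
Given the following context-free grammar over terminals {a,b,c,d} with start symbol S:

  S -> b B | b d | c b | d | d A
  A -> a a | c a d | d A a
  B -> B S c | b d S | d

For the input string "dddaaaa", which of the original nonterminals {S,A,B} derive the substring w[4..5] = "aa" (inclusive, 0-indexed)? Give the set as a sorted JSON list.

Convert to CNF:
  S -> T1 T3 | T2 A | T3 B | T3 T2 | d
  A -> T0 T0 | T1 X4 | T2 X5
  B -> B X6 | T3 X7 | d
  T0 -> a
  T1 -> c
  T2 -> d
  T3 -> b
  X4 -> T0 T2
  X5 -> A T0
  X6 -> S T1
  X7 -> T2 S

CYK table (by increasing span) (cells [i..j] with 4 ≤ i ≤ j ≤ 5 only):
  cell(4,4) a: {T0}  orig:{}
  cell(5,5) a: {T0}  orig:{}
  cell(4,5) aa: {A}

Original NTs in T[4,5] deriving "aa": ["A"]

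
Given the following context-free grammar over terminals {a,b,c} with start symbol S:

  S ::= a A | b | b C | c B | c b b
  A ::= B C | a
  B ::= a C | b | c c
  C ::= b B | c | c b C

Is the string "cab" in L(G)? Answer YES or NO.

Convert to CNF:
  S -> T0 A | T1 B | T1 X4 | T2 C | b
  A -> B C | a
  B -> T0 C | T1 T1 | b
  C -> T1 X3 | T2 B | c
  T0 -> a
  T1 -> c
  T2 -> b
  X3 -> T2 C
  X4 -> T2 T2

Fill CYK table bottom-up:
  [0..0]={C,T1}  "c"  orig:{C}
  [1..1]={A,T0}  "a"  orig:{A}
  [2..2]={B,S,T2}  "b"  orig:{B,S}
  [0..1]=∅  "ca"
  [1..2]=∅  "ab"
  [0..2]=∅  "cab"

S ∉ T[0,2] ⇒ NO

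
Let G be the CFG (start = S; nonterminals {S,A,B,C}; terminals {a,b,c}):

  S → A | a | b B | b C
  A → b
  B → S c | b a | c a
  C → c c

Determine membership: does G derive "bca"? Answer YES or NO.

Convert to CNF:
  S -> T1 B | T1 C | a | b
  A -> b
  B -> S T0 | T0 T2 | T1 T2
  C -> T0 T0
  T0 -> c
  T1 -> b
  T2 -> a

Fill CYK table bottom-up:
  [0..0]={A,S,T1}  "b"  orig:{A,S}
  [1..1]={T0}  "c"  orig:{}
  [2..2]={S,T2}  "a"  orig:{S}
  [0..1]={B}  "bc"
  [1..2]={B}  "ca"
  [0..2]={S}  "bca"

S ∈ T[0,2] ⇒ YES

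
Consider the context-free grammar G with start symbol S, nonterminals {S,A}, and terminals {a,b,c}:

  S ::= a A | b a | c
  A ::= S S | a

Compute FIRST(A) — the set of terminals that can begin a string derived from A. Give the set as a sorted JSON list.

FIRST iteration:
pass 1:
  A via A→a: +{a}
  S via S→a A: +{a}
  S via S→b a: +{b}
  S via S→c: +{c}
  S: {a,b,c}  A: {a}
pass 2:
  A via A→S S: +{b,c}
  S: {a,b,c}  A: {a,b,c}
pass 3: (stable)
  S: {a,b,c}  A: {a,b,c}

FIRST(A) = ["a", "b", "c"]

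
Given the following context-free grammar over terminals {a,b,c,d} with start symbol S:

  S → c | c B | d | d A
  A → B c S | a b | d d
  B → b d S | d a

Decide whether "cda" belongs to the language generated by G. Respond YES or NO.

Convert to CNF:
  S -> T0 B | T3 A | c | d
  A -> B X4 | T1 T2 | T3 T3
  B -> T2 X5 | T3 T1
  T0 -> c
  T1 -> a
  T2 -> b
  T3 -> d
  X4 -> T0 S
  X5 -> T3 S

CYK fill:
  T[0,0] 'c' = {S,T0}  orig:{S}
  T[1,1] 'd' = {S,T3}  orig:{S}
  T[2,2] 'a' = {T1}  orig:{}
  T[0,1] 'cd' = {X4}  orig:{}
  T[1,2] 'da' = {B}
  T[0,2] 'cda' = {S}

S ∈ T[0,2] ⇒ YES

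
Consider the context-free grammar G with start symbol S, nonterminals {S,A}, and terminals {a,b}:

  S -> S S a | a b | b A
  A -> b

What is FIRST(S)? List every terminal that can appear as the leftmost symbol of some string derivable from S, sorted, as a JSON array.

Compute FIRST by fixpoint:
iter 1:
  A via A→b: +{b}
  S via S→a b: +{a}
  S via S→b A: +{b}
  FIRST[S]={a,b}  FIRST[A]={b}
iter 2: done
  FIRST[S]={a,b}  FIRST[A]={b}

FIRST(S) = ["a", "b"]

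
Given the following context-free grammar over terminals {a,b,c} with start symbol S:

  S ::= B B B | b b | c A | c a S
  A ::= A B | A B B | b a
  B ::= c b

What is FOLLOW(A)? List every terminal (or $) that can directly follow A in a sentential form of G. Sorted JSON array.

FIRST iteration:
[1]
  A via A→b a: +{b}
  B via B→c b: +{c}
  S via S→B B B: +{c}
  S via S→b b: +{b}
  FIRST(S)={b,c}  FIRST(A)={b}  FIRST(B)={c}
[2] (stable)
  FIRST(S)={b,c}  FIRST(A)={b}  FIRST(B)={c}

FOLLOW iteration:
initialize: $ ∈ FOLLOW(S)
[1]
  A→A B: FOLLOW(A) ⊇ FIRST(B) = {c}; new: +{c}
  A→A B: FOLLOW(B) ⊇ FOLLOW(A) ⊇ {c}; new: +{c}
  S→B B B: FOLLOW(B) ⊇ FOLLOW(S) ⊇ {$}; new: +{$}
  S→c A: FOLLOW(A) ⊇ FOLLOW(S) ⊇ {$}; new: +{$}
  FOLLOW(S)={$}  FOLLOW(A)={$,c}  FOLLOW(B)={$,c}
[2] done
  FOLLOW(S)={$}  FOLLOW(A)={$,c}  FOLLOW(B)={$,c}

FOLLOW(A) = ["$", "c"]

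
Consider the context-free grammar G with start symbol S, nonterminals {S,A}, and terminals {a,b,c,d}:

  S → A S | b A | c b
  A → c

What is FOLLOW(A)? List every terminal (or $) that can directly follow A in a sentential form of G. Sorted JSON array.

FIRST sets, iterate to fixpoint:
iter 1:
  A via A→c: +{c}
  S via S→A S: +{c}
  S via S→b A: +{b}
  FIRST[S]={b,c}  FIRST[A]={c}
iter 2: (no change)
  FIRST[S]={b,c}  FIRST[A]={c}

FOLLOW iteration:
FOLLOW(S) := {$}
iter 1:
  S→A S: FOLLOW(A) ⊇ FIRST(S) = {b,c}; new: +{b,c}
  S→b A: FOLLOW(A) ⊇ FOLLOW(S) ⊇ {$}; new: +{$}
  FOLLOW(S)={$}  FOLLOW(A)={$,b,c}
iter 2: (stable)
  FOLLOW(S)={$}  FOLLOW(A)={$,b,c}

FOLLOW(A) = ["$", "b", "c"]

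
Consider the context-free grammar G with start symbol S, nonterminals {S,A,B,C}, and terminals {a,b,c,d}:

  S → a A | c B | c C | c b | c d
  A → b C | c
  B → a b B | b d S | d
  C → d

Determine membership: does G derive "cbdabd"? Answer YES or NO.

CNF form of G:
  S -> T1 A | T3 B | T3 C | T3 T0 | T3 T2
  A -> T0 C | c
  B -> T0 X5 | T1 X4 | d
  C -> d
  T0 -> b
  T1 -> a
  T2 -> d
  T3 -> c
  X4 -> T0 B
  X5 -> T2 S

Fill CYK table bottom-up:
  cell(0,0) c: {A,T3}  orig:{A}
  cell(1,1) b: {T0}  orig:{}
  cell(2,2) d: {B,C,T2}  orig:{B,C}
  cell(3,3) a: {T1}  orig:{}
  cell(4,4) b: {T0}  orig:{}
  cell(5,5) d: {B,C,T2}  orig:{B,C}
  cell(0,1) cb: {S}
  cell(1,2) bd: {A,X4}  orig:{A}
  cell(2,3) da: ∅
  cell(3,4) ab: ∅
  cell(4,5) bd: {A,X4}  orig:{A}
  cell(0,2) cbd: ∅
  cell(1,3) bda: ∅
  cell(2,4) dab: ∅
  cell(3,5) abd: {B,S}
  cell(0,3) cbda: ∅
  cell(1,4) bdab: ∅
  cell(2,5) dabd: {X5}  orig:{}
  cell(0,4) cbdab: ∅
  cell(1,5) bdabd: {B}
  cell(0,5) cbdabd: {S}

S ∈ T[0,5] ⇒ YES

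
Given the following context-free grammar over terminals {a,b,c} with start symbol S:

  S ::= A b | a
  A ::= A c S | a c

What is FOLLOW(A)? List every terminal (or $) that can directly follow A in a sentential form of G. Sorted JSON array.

Compute FIRST by fixpoint:
iter 1:
  A via A→a c: +{a}
  S via S→A b: +{a}
  S: {a}  A: {a}
iter 2: — fixpoint
  S: {a}  A: {a}

FOLLOW sets:
FOLLOW(S) := {$}
iter 1:
  A→A c S: FOLLOW(A) ⊇ FIRST(c) = {c}; new: +{c}
  A→A c S: FOLLOW(S) ⊇ FOLLOW(A) ⊇ {c}; new: +{c}
  S→A b: FOLLOW(A) ⊇ FIRST(b) = {b}; new: +{b}
  FOLLOW[S]={$,c}  FOLLOW[A]={b,c}
iter 2:
  A→A c S: FOLLOW(S) ⊇ FOLLOW(A) ⊇ {b,c}; new: +{b}
  FOLLOW[S]={$,b,c}  FOLLOW[A]={b,c}
iter 3: (stable)
  FOLLOW[S]={$,b,c}  FOLLOW[A]={b,c}

FOLLOW(A) = ["b", "c"]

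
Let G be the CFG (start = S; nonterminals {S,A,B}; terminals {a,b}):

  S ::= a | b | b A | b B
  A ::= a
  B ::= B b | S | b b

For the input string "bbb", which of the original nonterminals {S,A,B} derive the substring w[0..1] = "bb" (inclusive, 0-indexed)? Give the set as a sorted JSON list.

Convert to CNF:
  S -> T0 A | T0 B | a | b
  A -> a
  B -> B T0 | T0 A | T0 B | T0 T0 | a | b
  T0 -> b

CYK fill — only the sub-triangle for w[0..1]:
  T[0,0] 'b' = {B,S,T0}  orig:{B,S}
  T[1,1] 'b' = {B,S,T0}  orig:{B,S}
  T[0,1] 'bb' = {B,S}

Original NTs in T[0,1] deriving "bb": ["B", "S"]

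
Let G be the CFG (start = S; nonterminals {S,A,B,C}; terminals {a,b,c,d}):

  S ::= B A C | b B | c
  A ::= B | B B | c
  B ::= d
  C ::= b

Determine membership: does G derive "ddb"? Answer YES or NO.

Convert to CNF:
  S -> B X1 | T0 B | c
  A -> B B | c | d
  B -> d
  C -> b
  T0 -> b
  X1 -> A C

CYK table (by increasing span):
  [0..0]={A,B}  "d"
  [1..1]={A,B}  "d"
  [2..2]={C,T0}  "b"  orig:{C}
  [0..1]={A}  "dd"
  [1..2]={X1}  "db"  orig:{}
  [0..2]={S,X1}  "ddb"  orig:{S}

S ∈ T[0,2] ⇒ YES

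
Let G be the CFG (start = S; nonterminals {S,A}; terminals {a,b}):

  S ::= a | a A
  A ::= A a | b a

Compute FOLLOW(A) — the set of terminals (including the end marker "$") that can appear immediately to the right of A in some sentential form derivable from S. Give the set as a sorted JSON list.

Compute FIRST by fixpoint:
iter 1:
  A via A→b a: +{b}
  S via S→a: +{a}
  FIRST[S]={a}  FIRST[A]={b}
iter 2: (stable)
  FIRST[S]={a}  FIRST[A]={b}

Compute FOLLOW by fixpoint:
FOLLOW(S) := {$}
round 1:
  A→A a: FOLLOW(A) ⊇ FIRST(a) = {a}; new: +{a}
  S→a A: FOLLOW(A) ⊇ FOLLOW(S) ⊇ {$}; new: +{$}
  S: {$}  A: {$,a}
round 2: (stable)
  S: {$}  A: {$,a}

FOLLOW(A) = ["$", "a"]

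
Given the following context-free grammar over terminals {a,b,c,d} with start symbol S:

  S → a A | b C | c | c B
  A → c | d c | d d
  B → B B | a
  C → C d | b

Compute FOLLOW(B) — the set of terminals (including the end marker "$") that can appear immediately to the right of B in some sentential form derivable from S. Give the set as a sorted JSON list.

Compute FIRST by fixpoint:
round 1:
  A via A→c: +{c}
  A via A→d c: +{d}
  B via B→a: +{a}
  C via C→b: +{b}
  S via S→a A: +{a}
  S via S→b C: +{b}
  S via S→c: +{c}
  FIRST(S)={a,b,c}  FIRST(A)={c,d}  FIRST(B)={a}  FIRST(C)={b}
round 2: done
  FIRST(S)={a,b,c}  FIRST(A)={c,d}  FIRST(B)={a}  FIRST(C)={b}

FOLLOW sets:
seed FOLLOW(S) with $
round 1:
  B→B B: FOLLOW(B) ⊇ FIRST(B) = {a}; new: +{a}
  C→C d: FOLLOW(C) ⊇ FIRST(d) = {d}; new: +{d}
  S→a A: FOLLOW(A) ⊇ FOLLOW(S) ⊇ {$}; new: +{$}
  S→b C: FOLLOW(C) ⊇ FOLLOW(S) ⊇ {$}; new: +{$}
  S→c B: FOLLOW(B) ⊇ FOLLOW(S) ⊇ {$}; new: +{$}
  FOLLOW[S]={$}  FOLLOW[A]={$}  FOLLOW[B]={$,a}  FOLLOW[C]={$,d}
round 2: — fixpoint
  FOLLOW[S]={$}  FOLLOW[A]={$}  FOLLOW[B]={$,a}  FOLLOW[C]={$,d}

FOLLOW(B) = ["$", "a"]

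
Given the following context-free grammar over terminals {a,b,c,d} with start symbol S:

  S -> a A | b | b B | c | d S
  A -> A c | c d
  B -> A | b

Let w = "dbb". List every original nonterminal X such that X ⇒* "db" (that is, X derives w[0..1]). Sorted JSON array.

Convert to CNF:
  S -> T1 S | T2 A | T3 B | b | c
  A -> A T0 | T0 T1
  B -> A T0 | T0 T1 | b
  T0 -> c
  T1 -> d
  T2 -> a
  T3 -> b

CYK fill — only the sub-triangle for w[0..1]:
  T[0,0] 'd' = {T1}  orig:{}
  T[1,1] 'b' = {B,S,T3}  orig:{B,S}
  T[0,1] 'db' = {S}

Original NTs in T[0,1] deriving "db": ["S"]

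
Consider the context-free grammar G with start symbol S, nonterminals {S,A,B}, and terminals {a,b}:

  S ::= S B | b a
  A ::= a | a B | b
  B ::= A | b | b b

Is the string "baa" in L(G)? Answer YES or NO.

Convert to CNF:
  S -> S B | T1 T0
  A -> T0 B | a | b
  B -> T0 B | T1 T1 | a | b
  T0 -> a
  T1 -> b

CYK table (by increasing span):
  [0..0]={A,B,T1}  "b"  orig:{A,B}
  [1..1]={A,B,T0}  "a"  orig:{A,B}
  [2..2]={A,B,T0}  "a"  orig:{A,B}
  [0..1]={S}  "ba"
  [1..2]={A,B}  "aa"
  [0..2]={S}  "baa"

S ∈ T[0,2] ⇒ YES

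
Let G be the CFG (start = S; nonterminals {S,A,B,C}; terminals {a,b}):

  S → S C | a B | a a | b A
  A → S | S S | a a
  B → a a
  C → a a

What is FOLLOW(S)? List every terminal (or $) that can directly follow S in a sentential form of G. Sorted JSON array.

FIRST iteration:
round 1:
  A via A→a a: +{a}
  B via B→a a: +{a}
  C via C→a a: +{a}
  S via S→a B: +{a}
  S via S→b A: +{b}
  S: {a,b}  A: {a}  B: {a}  C: {a}
round 2:
  A via A→S: +{b}
  S: {a,b}  A: {a,b}  B: {a}  C: {a}
round 3: — fixpoint
  S: {a,b}  A: {a,b}  B: {a}  C: {a}

FOLLOW sets:
FOLLOW(S) := {$}
pass 1:
  A→S S: FOLLOW(S) ⊇ FIRST(S) = {a,b}; new: +{a,b}
  S→S C: FOLLOW(C) ⊇ FOLLOW(S) ⊇ {$,a,b}; new: +{$,a,b}
  S→a B: FOLLOW(B) ⊇ FOLLOW(S) ⊇ {$,a,b}; new: +{$,a,b}
  S→b A: FOLLOW(A) ⊇ FOLLOW(S) ⊇ {$,a,b}; new: +{$,a,b}
  FOLLOW(S)={$,a,b}  FOLLOW(A)={$,a,b}  FOLLOW(B)={$,a,b}  FOLLOW(C)={$,a,b}
pass 2: — fixpoint
  FOLLOW(S)={$,a,b}  FOLLOW(A)={$,a,b}  FOLLOW(B)={$,a,b}  FOLLOW(C)={$,a,b}

FOLLOW(S) = ["$", "a", "b"]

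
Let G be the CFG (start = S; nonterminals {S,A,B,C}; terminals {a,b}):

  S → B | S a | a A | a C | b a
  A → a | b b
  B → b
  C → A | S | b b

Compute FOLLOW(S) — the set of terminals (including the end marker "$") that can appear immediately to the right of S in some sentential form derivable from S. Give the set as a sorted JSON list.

Compute FIRST by fixpoint:
[1]
  A via A→a: +{a}
  A via A→b b: +{b}
  B via B→b: +{b}
  C via C→A: +{a,b}
  S via S→B: +{b}
  S via S→a A: +{a}
  FIRST[S]={a,b}  FIRST[A]={a,b}  FIRST[B]={b}  FIRST[C]={a,b}
[2] (stable)
  FIRST[S]={a,b}  FIRST[A]={a,b}  FIRST[B]={b}  FIRST[C]={a,b}

FOLLOW iteration:
seed FOLLOW(S) with $
pass 1:
  S→B: FOLLOW(B) ⊇ FOLLOW(S) ⊇ {$}; new: +{$}
  S→S a: FOLLOW(S) ⊇ FIRST(a) = {a}; new: +{a}
  S→a A: FOLLOW(A) ⊇ FOLLOW(S) ⊇ {$,a}; new: +{$,a}
  S→a C: FOLLOW(C) ⊇ FOLLOW(S) ⊇ {$,a}; new: +{$,a}
  FOLLOW(S)={$,a}  FOLLOW(A)={$,a}  FOLLOW(B)={$}  FOLLOW(C)={$,a}
pass 2:
  S→B: FOLLOW(B) ⊇ FOLLOW(S) ⊇ {$,a}; new: +{a}
  FOLLOW(S)={$,a}  FOLLOW(A)={$,a}  FOLLOW(B)={$,a}  FOLLOW(C)={$,a}
pass 3: (no change)
  FOLLOW(S)={$,a}  FOLLOW(A)={$,a}  FOLLOW(B)={$,a}  FOLLOW(C)={$,a}

FOLLOW(S) = ["$", "a"]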